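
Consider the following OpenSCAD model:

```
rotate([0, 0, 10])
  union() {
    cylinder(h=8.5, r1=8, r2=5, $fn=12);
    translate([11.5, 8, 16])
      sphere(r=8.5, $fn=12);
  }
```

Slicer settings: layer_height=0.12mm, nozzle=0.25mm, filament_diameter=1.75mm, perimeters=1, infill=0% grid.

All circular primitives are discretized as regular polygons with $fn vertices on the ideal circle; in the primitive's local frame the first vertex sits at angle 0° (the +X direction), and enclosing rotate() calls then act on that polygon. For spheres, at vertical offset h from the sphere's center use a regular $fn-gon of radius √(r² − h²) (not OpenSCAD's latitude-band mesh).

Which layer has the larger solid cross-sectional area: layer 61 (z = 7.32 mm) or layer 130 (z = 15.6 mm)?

Layer 61 (z = 7.32): the cone (r1=8→r2=5) has section circumradius 5.416 here — a regular 12-gon (area = (12/2)·5.416²·sin(360°/12) = 88.01 mm²); the sphere at (11.5, 8) does not reach this height (|z−center|=8.680 > r=8.5); Combining (union): only the cone is present, so the union is just that shape — area = 88.01 mm²; (whole slice rotated 10° about Z — lengths, areas and connectivity unchanged). So its area = 88.01 mm². Layer 130 (z = 15.6): the cone is absent (z outside [0, 8.5]); the r=8.5 sphere at (11.5, 8) contributes a regular 12-gon of circumradius √(8.5²−0.4²) = 8.491 (area = (12/2)·8.491²·sin(360°/12) = 216.27 mm²); Taking the union: only the r=8.5 sphere at (11.5, 8) is present, so the union is just that shape — area = 216.27 mm²; (whole slice rotated 10° about Z — lengths, areas and connectivity unchanged). So its area = 216.27 mm². Layer 130 is larger (216.27 vs 88.01 mm²).

layer 130 (z = 15.6 mm)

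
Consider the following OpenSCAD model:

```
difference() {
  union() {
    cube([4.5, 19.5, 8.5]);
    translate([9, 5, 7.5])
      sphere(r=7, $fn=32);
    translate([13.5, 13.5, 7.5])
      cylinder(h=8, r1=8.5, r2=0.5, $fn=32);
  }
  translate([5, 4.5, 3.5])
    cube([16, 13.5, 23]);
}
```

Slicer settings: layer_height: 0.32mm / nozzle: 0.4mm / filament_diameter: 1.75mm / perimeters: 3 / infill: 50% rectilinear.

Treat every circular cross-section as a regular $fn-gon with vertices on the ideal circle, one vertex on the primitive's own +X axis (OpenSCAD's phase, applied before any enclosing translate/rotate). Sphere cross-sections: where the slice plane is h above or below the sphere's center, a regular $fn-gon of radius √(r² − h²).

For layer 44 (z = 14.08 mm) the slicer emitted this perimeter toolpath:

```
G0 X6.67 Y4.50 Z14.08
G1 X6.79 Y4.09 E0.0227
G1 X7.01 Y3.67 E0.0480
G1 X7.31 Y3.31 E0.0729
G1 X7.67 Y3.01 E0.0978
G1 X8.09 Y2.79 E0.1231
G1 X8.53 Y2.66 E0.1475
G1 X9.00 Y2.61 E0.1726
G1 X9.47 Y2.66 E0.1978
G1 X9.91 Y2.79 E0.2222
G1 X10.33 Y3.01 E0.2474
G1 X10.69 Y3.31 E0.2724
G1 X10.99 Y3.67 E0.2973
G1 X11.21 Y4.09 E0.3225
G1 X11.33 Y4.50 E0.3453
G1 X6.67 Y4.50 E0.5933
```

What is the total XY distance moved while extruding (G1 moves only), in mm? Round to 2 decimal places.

11.15 mm

Sum the Euclidean lengths of each G1 segment: total = 11.15 mm.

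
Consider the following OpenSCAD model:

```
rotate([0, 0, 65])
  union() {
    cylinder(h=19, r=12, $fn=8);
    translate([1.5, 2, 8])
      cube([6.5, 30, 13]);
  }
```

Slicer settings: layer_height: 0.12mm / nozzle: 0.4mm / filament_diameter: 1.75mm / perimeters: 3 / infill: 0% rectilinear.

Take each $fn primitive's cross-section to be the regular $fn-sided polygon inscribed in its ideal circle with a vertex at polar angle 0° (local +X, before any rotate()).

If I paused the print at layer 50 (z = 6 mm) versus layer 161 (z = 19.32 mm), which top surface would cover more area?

layer 50 (z = 6 mm)

Layer 50 (z = 6): the r=12 cylinder gives a regular 8-gon of circumradius 12 (constant along its height) (area = (8/2)·12.000²·sin(360°/8) = 407.29 mm²); the cube at (1.5, 2) is absent (z outside [8, 21]); Merging all regions: only the r=12 cylinder is present, so the union is just that shape — area = 407.29 mm²; (rotated 65° about Z; rotation is an isometry so areas/perimeters/island counts are preserved). So its area = 407.29 mm². Layer 161 (z = 19.32): the cylinder is not intersected at this z (z outside [0, 19]); the cube at (1.5, 2) is present — its section is the full 6.5×30 rectangle (area 195.00 mm²); Taking the union: only the 6.5×30 cube at (1.5, 2) is present, so the union is just that shape — area = 195.00 mm²; (whole slice rotated 65° about Z — lengths, areas and connectivity unchanged). So its area = 195.00 mm². Layer 50 is larger (407.29 vs 195.00 mm²).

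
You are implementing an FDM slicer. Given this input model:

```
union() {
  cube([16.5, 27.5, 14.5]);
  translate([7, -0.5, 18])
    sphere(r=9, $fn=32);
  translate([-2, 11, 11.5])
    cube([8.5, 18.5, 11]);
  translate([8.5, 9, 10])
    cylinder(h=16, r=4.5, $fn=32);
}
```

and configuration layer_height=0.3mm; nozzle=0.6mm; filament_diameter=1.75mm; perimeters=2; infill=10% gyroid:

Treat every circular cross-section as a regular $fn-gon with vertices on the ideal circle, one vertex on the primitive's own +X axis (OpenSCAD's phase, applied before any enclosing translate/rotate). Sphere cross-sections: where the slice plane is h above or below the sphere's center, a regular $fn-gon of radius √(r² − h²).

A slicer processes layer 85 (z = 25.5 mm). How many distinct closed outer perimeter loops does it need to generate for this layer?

At z = 25.5 mm: the cube is not intersected at this z (z outside [0, 14.5]); the sphere at (7, -0.5): section is a regular 32-gon, circumradius = √(r²−h²) = √(9²−7.5²) = 4.975; the cube at (-2, 11) does not reach this height (z outside [11.5, 22.5]); the r=4.5 cylinder at (8.5, 9) gives a regular 32-gon of circumradius 4.5 (constant along its height); Taking the union: the 2 present regions are separate (no shared area or edge), so areas and boundary lengths simply add and each stays a separate island — 2 connected regions. The result has 2 disconnected regions.

2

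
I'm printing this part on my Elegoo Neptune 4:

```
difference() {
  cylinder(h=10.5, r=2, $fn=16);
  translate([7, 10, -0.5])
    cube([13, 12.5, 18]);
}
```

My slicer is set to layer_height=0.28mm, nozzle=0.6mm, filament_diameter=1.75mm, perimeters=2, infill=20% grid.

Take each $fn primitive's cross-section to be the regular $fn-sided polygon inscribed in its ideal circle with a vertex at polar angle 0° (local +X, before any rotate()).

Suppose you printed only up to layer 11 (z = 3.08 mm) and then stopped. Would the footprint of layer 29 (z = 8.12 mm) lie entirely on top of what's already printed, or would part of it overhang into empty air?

Compare the two slices. At z = 3.08: the r=2 cylinder contributes a regular 16-gon of circumradius 2 (area = (16/2)·2.000²·sin(360°/16) = 12.25 mm²); the cube at (7, 10) is present — its section is the full 13×12.5 rectangle (area 162.50 mm²); Subtracting the remaining from the first: starting from the r=2 cylinder (12.25 mm²), the 13×12.5 cube at (7, 10) misses the remaining region (no effect) — area = 12.25 mm². At z = 8.12: the cylinder: section is a regular 16-gon, circumradius r=2 (area = (16/2)·2.000²·sin(360°/16) = 12.25 mm²); the cube at (7, 10) is present — its section is the full 13×12.5 rectangle (area 162.50 mm²); Subtracting the remaining from the first: starting from the r=2 cylinder (12.25 mm²), the 13×12.5 cube at (7, 10) misses the remaining region (no effect) — area = 12.25 mm². Checking containment: the cross-section at z = 8.12 is a subset of the cross-section at z = 3.08.

entirely on top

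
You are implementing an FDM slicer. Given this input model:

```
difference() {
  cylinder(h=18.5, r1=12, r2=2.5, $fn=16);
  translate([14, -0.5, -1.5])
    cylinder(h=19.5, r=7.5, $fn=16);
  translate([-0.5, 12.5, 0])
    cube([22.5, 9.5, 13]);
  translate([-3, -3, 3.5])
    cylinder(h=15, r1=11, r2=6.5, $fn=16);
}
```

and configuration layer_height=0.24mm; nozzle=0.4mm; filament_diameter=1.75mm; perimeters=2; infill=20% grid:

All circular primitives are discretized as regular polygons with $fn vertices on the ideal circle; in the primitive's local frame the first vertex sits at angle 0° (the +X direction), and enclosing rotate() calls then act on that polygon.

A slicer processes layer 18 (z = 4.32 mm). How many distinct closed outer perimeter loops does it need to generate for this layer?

At z = 4.32 mm: the cone: at t=0.234 of its height the radius interpolates to r₁+(r₂−r₁)t = 9.782, giving a regular 16-gon of that circumradius; the r=7.5 cylinder at (14, -0.5) gives a regular 16-gon of circumradius 7.5 (constant along its height); the cube at (-0.5, 12.5) (footprint 22.5×9.5) is included at this height; the cone at (-3, -3): at t=0.055 of its height the radius interpolates to r₁+(r₂−r₁)t = 10.754, giving a regular 16-gon of that circumradius; After the difference (first − rest): starting from the cone, the r=7.5 cylinder at (14, -0.5) partially overlaps it — only the 19.98 mm² overlap (of its 172.21 mm²) is removed, clipping the outline; the 22.5×9.5 cube at (-0.5, 12.5) misses the remaining region (no effect); the cone at (-3, -3) partially overlaps it — only the 232.75 mm² overlap (of its 354.05 mm²) is removed, clipping the outline — 2 connected regions. The result has 2 disconnected regions.

2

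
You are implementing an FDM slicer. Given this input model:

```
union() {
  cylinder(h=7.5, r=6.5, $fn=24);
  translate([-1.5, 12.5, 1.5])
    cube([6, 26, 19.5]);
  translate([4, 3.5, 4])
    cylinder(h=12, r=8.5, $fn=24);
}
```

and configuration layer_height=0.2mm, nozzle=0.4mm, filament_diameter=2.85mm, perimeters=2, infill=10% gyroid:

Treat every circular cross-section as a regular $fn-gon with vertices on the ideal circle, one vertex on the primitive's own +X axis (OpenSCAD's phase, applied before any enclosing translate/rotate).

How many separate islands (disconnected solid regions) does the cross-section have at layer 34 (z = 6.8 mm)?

2

At z = 6.8 mm: the cylinder: section is a regular 24-gon, circumradius r=6.5; the cube at (-1.5, 12.5) is present — its section is the full 6×26 rectangle; the r=8.5 cylinder at (4, 3.5) contributes a regular 24-gon of circumradius 8.5; Combining (union): the regions partially overlap (shared area 94.29 mm²), so overlapping operands fuse into one piece — 2 connected regions. Overall, the cross-section has 2 separate islands. Island count = 2.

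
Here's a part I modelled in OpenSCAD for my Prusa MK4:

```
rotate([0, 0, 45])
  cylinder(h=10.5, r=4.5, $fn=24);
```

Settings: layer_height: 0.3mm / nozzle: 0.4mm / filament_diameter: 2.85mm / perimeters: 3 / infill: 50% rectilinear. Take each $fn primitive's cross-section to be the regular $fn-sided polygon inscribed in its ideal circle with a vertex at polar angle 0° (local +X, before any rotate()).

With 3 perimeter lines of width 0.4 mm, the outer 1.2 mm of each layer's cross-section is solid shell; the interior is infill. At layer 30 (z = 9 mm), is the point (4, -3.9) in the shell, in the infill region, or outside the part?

outside

At z = 9 mm: the r=4.5 cylinder gives a regular 24-gon of circumradius 4.5 (constant along its height); (whole slice rotated 45° about Z — lengths, areas and connectivity unchanged). Overall, the cross-section is a single solid region. Undo the 45° rotation: the query point maps to (0.071, -5.586) in the un-rotated model frame. The nearest boundary edge runs (-1.16, -4.35)→(-0.00, -4.50); distance from the point to it = 1.09 mm. The point is not inside any of the regions above, so it lies outside the cross-section (1.09 mm from the nearest boundary).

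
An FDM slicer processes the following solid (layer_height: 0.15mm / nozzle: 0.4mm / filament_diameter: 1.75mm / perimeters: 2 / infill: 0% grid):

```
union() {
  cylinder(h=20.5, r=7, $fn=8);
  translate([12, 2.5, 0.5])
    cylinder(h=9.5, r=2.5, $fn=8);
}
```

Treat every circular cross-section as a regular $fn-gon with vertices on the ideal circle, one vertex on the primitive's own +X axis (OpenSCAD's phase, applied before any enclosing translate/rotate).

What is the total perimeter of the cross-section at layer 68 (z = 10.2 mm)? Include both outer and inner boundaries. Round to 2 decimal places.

42.86 mm

At z = 10.2 mm: the r=7 cylinder gives a regular 8-gon of circumradius 7 (constant along its height) (perimeter = 2·8·7.000·sin(180°/8) = 42.86 mm); the cylinder at (12, 2.5) does not reach this height (z outside [0.5, 10]); Combining (union): only the r=7 cylinder is present, so the union is just that shape — boundary = 42.86 mm. Overall, the cross-section is a single solid region. Total boundary length (outer) = 42.86 mm.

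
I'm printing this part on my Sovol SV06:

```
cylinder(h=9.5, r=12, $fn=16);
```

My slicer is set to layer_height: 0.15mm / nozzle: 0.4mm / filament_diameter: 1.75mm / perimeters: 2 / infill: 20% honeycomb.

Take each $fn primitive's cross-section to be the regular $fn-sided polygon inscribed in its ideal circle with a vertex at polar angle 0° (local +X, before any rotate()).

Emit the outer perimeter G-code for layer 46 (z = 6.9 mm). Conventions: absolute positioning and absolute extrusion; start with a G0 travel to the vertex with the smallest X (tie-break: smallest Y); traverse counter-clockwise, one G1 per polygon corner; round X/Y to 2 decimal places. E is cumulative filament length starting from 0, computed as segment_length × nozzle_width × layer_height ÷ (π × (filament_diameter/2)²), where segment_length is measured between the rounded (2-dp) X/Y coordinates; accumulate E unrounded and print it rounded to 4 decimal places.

At z = 6.9 mm: the r=12 cylinder contributes a regular 16-gon of circumradius 12. The outline is a single polygon with 16 vertices. Extrusion per mm of travel: 0.4 × 0.15 / (π × 0.875²) = 0.024945. Accumulating E over each segment gives final E = 1.8692.

G0 X-12.00 Y0.00 Z6.90
G1 X-11.09 Y-4.59 E0.1167
G1 X-8.49 Y-8.49 E0.2336
G1 X-4.59 Y-11.09 E0.3506
G1 X0.00 Y-12.00 E0.4673
G1 X4.59 Y-11.09 E0.5840
G1 X8.49 Y-8.49 E0.7009
G1 X11.09 Y-4.59 E0.8179
G1 X12.00 Y0.00 E0.9346
G1 X11.09 Y4.59 E1.0513
G1 X8.49 Y8.49 E1.1682
G1 X4.59 Y11.09 E1.2852
G1 X0.00 Y12.00 E1.4019
G1 X-4.59 Y11.09 E1.5186
G1 X-8.49 Y8.49 E1.6355
G1 X-11.09 Y4.59 E1.7525
G1 X-12.00 Y0.00 E1.8692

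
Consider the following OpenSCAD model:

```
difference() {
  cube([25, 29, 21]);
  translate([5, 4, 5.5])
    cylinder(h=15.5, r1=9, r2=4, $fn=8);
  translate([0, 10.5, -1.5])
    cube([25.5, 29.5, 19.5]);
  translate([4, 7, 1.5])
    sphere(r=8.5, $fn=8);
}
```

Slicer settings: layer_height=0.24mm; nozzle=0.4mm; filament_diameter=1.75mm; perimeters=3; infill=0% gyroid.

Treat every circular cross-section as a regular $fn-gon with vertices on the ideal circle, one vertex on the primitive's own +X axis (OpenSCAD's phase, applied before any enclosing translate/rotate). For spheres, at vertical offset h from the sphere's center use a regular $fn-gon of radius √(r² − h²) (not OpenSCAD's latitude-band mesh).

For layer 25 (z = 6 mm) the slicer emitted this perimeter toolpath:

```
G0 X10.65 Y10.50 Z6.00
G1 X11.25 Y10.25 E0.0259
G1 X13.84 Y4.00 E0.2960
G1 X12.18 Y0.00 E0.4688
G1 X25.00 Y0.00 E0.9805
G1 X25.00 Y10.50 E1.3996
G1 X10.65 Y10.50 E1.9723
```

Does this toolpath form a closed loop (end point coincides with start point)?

Start point (G0): (10.65, 10.50). End point (last G1): the path returns to the start — closed.

yes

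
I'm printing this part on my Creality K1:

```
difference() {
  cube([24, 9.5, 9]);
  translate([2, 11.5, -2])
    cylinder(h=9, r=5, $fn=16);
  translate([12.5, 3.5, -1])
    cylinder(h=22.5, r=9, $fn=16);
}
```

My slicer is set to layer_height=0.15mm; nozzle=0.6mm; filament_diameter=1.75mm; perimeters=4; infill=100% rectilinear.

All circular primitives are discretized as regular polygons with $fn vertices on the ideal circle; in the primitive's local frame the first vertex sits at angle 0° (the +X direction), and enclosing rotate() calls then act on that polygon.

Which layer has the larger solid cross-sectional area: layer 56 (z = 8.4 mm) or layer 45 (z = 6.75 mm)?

layer 56 (z = 8.4 mm)

Layer 56 (z = 8.4): the 24×9.5 cube contributes its full rectangle (area 228.00 mm²); the cylinder at (2, 11.5) is absent (z outside [-2, 7]); the r=9 cylinder at (12.5, 3.5) contributes a regular 16-gon of circumradius 9 (area = (16/2)·9.000²·sin(360°/16) = 247.98 mm²); Subtracting the remaining from the first: starting from the 24×9.5 cube (228.00 mm²), the r=9 cylinder at (12.5, 3.5) partially overlaps it — only the 158.34 mm² overlap (of its 247.98 mm²) is removed, clipping the outline — area = 69.66 mm². So its area = 69.66 mm². Layer 45 (z = 6.75): the 24×9.5 cube contributes its full rectangle (area 228.00 mm²); the r=5 cylinder at (2, 11.5) contributes a regular 16-gon of circumradius 5 (area = (16/2)·5.000²·sin(360°/16) = 76.54 mm²); the r=9 cylinder at (12.5, 3.5) gives a regular 16-gon of circumradius 9 (constant along its height) (area = (16/2)·9.000²·sin(360°/16) = 247.98 mm²); After the difference (first − rest): starting from the 24×9.5 cube (228.00 mm²), the r=5 cylinder at (2, 11.5) partially overlaps it — only the 15.13 mm² overlap (of its 76.54 mm²) is removed, clipping the outline; the r=9 cylinder at (12.5, 3.5) partially overlaps it — only the 157.04 mm² overlap (of its 247.98 mm²) is removed, clipping the outline — area = 55.83 mm². So its area = 55.83 mm². Layer 56 is larger (69.66 vs 55.83 mm²).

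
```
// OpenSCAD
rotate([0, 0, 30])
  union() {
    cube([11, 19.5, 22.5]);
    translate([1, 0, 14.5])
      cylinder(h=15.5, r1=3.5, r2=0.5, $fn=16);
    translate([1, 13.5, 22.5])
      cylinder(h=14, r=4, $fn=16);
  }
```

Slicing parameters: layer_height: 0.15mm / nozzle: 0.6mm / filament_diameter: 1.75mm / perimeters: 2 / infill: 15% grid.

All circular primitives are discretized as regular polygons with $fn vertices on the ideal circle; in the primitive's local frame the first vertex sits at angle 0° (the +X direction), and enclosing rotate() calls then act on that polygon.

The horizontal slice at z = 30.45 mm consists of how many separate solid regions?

At z = 30.45 mm: the cube is absent (z outside [0, 22.5]); the cone at (1, 0) does not reach this height (z outside [14.5, 30]); the r=4 cylinder at (1, 13.5) contributes a regular 16-gon of circumradius 4; Merging all regions: only the r=4 cylinder at (1, 13.5) is present, so the union is just that shape — 1 connected region; (rotated 30° about Z; rotation is an isometry so areas/perimeters/island counts are preserved). The result has 1 disconnected region.

1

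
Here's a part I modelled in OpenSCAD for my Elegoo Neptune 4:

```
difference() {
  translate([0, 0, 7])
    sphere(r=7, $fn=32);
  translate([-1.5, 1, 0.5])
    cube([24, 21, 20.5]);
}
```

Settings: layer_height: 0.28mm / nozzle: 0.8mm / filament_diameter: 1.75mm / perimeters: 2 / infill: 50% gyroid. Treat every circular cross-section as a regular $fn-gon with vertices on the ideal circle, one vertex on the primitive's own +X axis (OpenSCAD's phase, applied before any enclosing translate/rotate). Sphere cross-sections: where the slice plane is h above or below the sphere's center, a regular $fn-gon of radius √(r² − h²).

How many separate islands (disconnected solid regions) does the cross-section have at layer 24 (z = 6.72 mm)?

At z = 6.72 mm: the r=7 sphere contributes a regular 32-gon of circumradius √(7²−0.28²) = 6.994; the 24×21 cube at (-1.5, 1) contributes its full rectangle; Subtracting the remaining from the first: starting from the r=7 sphere, the 24×21 cube at (-1.5, 1) partially overlaps it — only the 40.11 mm² overlap (of its 504.00 mm²) is removed, clipping the outline — 1 connected region. Overall, the cross-section is a single solid region. Island count = 1.

1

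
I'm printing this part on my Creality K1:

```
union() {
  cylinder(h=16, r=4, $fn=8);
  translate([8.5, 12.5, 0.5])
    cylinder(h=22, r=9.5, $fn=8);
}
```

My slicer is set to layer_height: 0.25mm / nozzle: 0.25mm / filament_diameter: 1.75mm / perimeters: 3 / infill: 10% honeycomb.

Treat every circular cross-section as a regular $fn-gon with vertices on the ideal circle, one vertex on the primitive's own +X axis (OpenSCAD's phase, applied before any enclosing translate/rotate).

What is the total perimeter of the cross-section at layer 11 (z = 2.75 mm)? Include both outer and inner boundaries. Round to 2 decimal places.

82.66 mm

At z = 2.75 mm: the r=4 cylinder contributes a regular 8-gon of circumradius 4 (perimeter = 2·8·4.000·sin(180°/8) = 24.49 mm); the cylinder at (8.5, 12.5): section is a regular 8-gon, circumradius r=9.5 (perimeter = 2·8·9.500·sin(180°/8) = 58.17 mm); Combining (union): the 2 present regions are separate (no shared area or edge), so areas and boundary lengths simply add and each stays a separate island — boundary = 82.66 mm. Overall, the cross-section has 2 separate islands. Total boundary length (outer) = 82.66 mm.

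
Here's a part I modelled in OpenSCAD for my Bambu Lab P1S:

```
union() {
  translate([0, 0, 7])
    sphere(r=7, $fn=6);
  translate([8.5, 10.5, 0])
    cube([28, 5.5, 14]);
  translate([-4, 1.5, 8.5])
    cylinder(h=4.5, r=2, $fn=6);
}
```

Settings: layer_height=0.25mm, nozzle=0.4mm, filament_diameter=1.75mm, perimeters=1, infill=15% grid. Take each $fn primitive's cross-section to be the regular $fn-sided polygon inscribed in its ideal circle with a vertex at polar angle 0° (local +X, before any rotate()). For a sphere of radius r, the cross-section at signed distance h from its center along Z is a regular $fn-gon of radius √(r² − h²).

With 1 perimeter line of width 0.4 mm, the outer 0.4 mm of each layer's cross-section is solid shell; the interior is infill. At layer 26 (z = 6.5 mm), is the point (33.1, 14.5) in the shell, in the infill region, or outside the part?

infill

At z = 6.5 mm: the r=7 sphere slices to a regular 6-gon of circumradius 6.982 (√(r²−h²) with h=0.5 from center); the cube at (8.5, 10.5) (footprint 28×5.5) is included at this height; the cylinder at (-4, 1.5) is not intersected at this z (z outside [8.5, 13]); Taking the union: the 2 present regions are separate (no shared area or edge), so areas and boundary lengths simply add and each stays a separate island — 2 connected regions. Overall, the cross-section has 2 separate islands. The nearest boundary edge runs (8.50, 16.00)→(36.50, 16.00); distance from the point to it = 1.50 mm. (Shell/infill is judged within the island containing the point — the largest one.) The point is inside the cross-section and 1.50 mm from the nearest boundary — more than the 0.4 mm shell width (1 × 0.4), so it's in the infill interior.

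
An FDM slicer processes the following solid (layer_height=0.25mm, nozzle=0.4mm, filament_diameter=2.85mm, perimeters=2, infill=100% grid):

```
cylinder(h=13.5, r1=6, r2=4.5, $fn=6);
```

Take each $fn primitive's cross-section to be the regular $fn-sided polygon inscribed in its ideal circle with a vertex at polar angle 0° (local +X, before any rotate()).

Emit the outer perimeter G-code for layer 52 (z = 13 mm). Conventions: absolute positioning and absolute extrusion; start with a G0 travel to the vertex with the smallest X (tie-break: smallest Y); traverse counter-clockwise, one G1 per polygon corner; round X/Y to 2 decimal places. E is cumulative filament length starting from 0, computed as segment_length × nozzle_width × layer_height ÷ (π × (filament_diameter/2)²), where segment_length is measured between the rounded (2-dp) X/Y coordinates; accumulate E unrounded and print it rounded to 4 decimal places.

At z = 13 mm: the cone contributes a regular 6-gon of circumradius 4.556 (interpolated between r1=6 and r2=4.5 at t=0.963). The outline is a single polygon with 6 vertices. Extrusion per mm of travel: 0.4 × 0.25 / (π × 1.425²) = 0.015675. Accumulating E over each segment gives final E = 0.4289.

G0 X-4.56 Y0.00 Z13.00
G1 X-2.28 Y-3.95 E0.0715
G1 X2.28 Y-3.95 E0.1430
G1 X4.56 Y0.00 E0.2145
G1 X2.28 Y3.95 E0.2860
G1 X-2.28 Y3.95 E0.3574
G1 X-4.56 Y0.00 E0.4289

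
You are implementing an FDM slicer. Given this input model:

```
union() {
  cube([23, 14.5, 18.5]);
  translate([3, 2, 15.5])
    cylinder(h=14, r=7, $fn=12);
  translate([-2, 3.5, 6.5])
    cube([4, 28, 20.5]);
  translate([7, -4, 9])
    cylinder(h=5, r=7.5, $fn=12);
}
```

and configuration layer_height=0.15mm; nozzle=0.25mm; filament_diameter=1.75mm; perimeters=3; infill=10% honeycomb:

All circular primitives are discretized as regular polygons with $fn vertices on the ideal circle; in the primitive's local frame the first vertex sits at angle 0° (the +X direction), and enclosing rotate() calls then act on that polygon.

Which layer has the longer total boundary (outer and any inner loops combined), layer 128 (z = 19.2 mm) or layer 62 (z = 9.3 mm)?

layer 62 (z = 9.3 mm)

Layer 128 (z = 19.2): the cube does not reach this height (z outside [0, 18.5]); the cylinder at (3, 2): section is a regular 12-gon, circumradius r=7 (perimeter = 2·12·7.000·sin(180°/12) = 43.48 mm); the cube at (-2, 3.5) (footprint 4×28) is included at this height (perimeter 64.00 mm); the cylinder at (7, -4) does not reach this height (z outside [9, 14]); Combining (union): the regions partially overlap (shared area 17.96 mm²), so the edge portions inside another operand are dropped and the merged outline is re-measured after clipping — boundary = 90.48 mm. So its perimeter = 90.48 mm. Layer 62 (z = 9.3): the cube (footprint 23×14.5) is included at this height (perimeter 75.00 mm); the cylinder at (3, 2) is absent (z outside [15.5, 29.5]); the cube at (-2, 3.5) is present — its section is the full 4×28 rectangle (perimeter 64.00 mm); the r=7.5 cylinder at (7, -4) gives a regular 12-gon of circumradius 7.5 (constant along its height) (perimeter = 2·12·7.500·sin(180°/12) = 46.59 mm); Combining (union): the regions partially overlap (shared area 50.71 mm²), so the edge portions inside another operand are dropped and the merged outline is re-measured after clipping — boundary = 132.28 mm. So its perimeter = 132.28 mm. Layer 62 is larger (132.28 vs 90.48 mm).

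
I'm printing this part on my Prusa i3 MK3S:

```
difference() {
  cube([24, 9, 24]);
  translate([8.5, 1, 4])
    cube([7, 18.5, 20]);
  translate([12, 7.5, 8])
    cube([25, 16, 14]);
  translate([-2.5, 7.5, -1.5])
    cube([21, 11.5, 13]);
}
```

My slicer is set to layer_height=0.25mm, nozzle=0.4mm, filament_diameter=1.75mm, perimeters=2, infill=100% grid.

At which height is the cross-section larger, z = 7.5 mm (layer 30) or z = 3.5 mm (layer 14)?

layer 14 (z = 3.5 mm)

Layer 30 (z = 7.5): the 24×9 cube contributes its full rectangle (area 216.00 mm²); the 7×18.5 cube at (8.5, 1) contributes its full rectangle (area 129.50 mm²); the cube at (12, 7.5) does not reach this height (z outside [8, 22]); the cube at (-2.5, 7.5) is present — its section is the full 21×11.5 rectangle (area 241.50 mm²); After the difference (first − rest): starting from the 24×9 cube (216.00 mm²), the 7×18.5 cube at (8.5, 1) partially overlaps it — only the 56.00 mm² overlap (of its 129.50 mm²) is removed, clipping the outline; the 21×11.5 cube at (-2.5, 7.5) partially overlaps it — only the 17.25 mm² overlap (of its 241.50 mm²) is removed, clipping the outline — area = 142.75 mm². So its area = 142.75 mm². Layer 14 (z = 3.5): the cube (footprint 24×9) is included at this height (area 216.00 mm²); the cube at (8.5, 1) is absent (z outside [4, 24]); the cube at (12, 7.5) does not reach this height (z outside [8, 22]); the cube at (-2.5, 7.5) (footprint 21×11.5) is included at this height (area 241.50 mm²); Taking the first minus the rest: starting from the 24×9 cube (216.00 mm²), the 21×11.5 cube at (-2.5, 7.5) partially overlaps it — only the 27.75 mm² overlap (of its 241.50 mm²) is removed, clipping the outline — area = 188.25 mm². So its area = 188.25 mm². Layer 14 is larger (188.25 vs 142.75 mm²).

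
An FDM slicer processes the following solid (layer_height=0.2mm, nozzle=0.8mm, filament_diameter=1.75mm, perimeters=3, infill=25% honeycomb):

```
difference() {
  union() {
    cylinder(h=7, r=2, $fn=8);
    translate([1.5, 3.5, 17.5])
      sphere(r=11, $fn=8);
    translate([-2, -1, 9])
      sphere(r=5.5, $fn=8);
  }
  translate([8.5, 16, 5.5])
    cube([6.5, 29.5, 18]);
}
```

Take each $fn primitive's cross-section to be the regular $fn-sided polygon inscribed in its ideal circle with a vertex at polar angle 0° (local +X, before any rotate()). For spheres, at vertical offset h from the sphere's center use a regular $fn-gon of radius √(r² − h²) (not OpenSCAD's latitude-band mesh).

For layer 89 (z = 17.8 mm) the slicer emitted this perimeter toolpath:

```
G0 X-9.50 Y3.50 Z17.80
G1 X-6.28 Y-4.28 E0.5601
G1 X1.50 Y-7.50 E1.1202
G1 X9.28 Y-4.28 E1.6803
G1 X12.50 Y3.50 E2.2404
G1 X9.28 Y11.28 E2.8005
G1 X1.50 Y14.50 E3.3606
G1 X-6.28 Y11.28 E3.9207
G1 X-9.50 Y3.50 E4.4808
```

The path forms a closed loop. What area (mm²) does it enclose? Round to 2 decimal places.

342.32 mm²

Apply the shoelace formula to the sequence of (X, Y) vertices; enclosed area = 342.32 mm².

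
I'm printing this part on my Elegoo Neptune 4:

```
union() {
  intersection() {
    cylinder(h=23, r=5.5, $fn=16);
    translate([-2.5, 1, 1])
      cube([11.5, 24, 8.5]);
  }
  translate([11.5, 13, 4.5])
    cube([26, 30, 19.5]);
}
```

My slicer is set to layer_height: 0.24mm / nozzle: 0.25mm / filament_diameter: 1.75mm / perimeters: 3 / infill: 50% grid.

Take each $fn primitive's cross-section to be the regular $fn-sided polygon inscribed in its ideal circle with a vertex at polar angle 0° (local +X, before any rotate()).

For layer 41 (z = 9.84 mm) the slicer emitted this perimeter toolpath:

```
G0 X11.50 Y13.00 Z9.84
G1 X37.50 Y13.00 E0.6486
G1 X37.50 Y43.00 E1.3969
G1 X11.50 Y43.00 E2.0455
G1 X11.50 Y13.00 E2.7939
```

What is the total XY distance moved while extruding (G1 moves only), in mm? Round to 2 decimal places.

112.00 mm

Sum the Euclidean lengths of each G1 segment: total = 112.00 mm.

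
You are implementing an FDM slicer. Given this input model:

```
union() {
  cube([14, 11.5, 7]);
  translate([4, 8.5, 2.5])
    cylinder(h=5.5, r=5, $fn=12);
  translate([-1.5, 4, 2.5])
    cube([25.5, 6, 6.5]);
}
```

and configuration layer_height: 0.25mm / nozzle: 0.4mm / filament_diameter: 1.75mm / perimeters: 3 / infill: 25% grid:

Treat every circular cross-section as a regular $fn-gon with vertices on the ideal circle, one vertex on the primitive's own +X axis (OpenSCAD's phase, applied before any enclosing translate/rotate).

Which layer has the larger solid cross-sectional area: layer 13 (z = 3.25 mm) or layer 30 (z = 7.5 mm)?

Layer 13 (z = 3.25): the cube is present — its section is the full 14×11.5 rectangle (area 161.00 mm²); the r=5 cylinder at (4, 8.5) gives a regular 12-gon of circumradius 5 (constant along its height) (area = (12/2)·5.000²·sin(360°/12) = 75.00 mm²); the cube at (-1.5, 4) is present — its section is the full 25.5×6 rectangle (area 153.00 mm²); Merging all regions: the regions partially overlap — summed areas 389.00 mm² minus the doubly-counted overlap 148.39 mm² gives 240.61 mm² — area = 240.61 mm². So its area = 240.61 mm². Layer 30 (z = 7.5): the cube is not intersected at this z (z outside [0, 7]); the r=5 cylinder at (4, 8.5) contributes a regular 12-gon of circumradius 5 (area = (12/2)·5.000²·sin(360°/12) = 75.00 mm²); the cube at (-1.5, 4) (footprint 25.5×6) is included at this height (area 153.00 mm²); Combining (union): the regions partially overlap — summed areas 228.00 mm² minus the doubly-counted overlap 50.96 mm² gives 177.04 mm² — area = 177.04 mm². So its area = 177.04 mm². Layer 13 is larger (240.61 vs 177.04 mm²).

layer 13 (z = 3.25 mm)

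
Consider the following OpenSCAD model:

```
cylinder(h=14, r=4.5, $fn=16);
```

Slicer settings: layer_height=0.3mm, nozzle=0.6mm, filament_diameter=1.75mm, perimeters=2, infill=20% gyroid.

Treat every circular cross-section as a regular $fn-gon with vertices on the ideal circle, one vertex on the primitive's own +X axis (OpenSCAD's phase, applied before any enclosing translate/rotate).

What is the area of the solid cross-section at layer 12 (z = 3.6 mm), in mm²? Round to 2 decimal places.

At z = 3.6 mm: the cylinder: section is a regular 16-gon, circumradius r=4.5 (area = (16/2)·4.500²·sin(360°/16) = 61.99 mm²). Overall, the cross-section is a single solid region. Net area = 61.99 mm².

61.99 mm²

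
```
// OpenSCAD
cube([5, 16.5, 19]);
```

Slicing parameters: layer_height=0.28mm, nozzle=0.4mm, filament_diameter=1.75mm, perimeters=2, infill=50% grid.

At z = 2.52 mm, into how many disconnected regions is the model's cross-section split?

1

At z = 2.52 mm: the cube is present — its section is the full 5×16.5 rectangle. The result has 1 disconnected region.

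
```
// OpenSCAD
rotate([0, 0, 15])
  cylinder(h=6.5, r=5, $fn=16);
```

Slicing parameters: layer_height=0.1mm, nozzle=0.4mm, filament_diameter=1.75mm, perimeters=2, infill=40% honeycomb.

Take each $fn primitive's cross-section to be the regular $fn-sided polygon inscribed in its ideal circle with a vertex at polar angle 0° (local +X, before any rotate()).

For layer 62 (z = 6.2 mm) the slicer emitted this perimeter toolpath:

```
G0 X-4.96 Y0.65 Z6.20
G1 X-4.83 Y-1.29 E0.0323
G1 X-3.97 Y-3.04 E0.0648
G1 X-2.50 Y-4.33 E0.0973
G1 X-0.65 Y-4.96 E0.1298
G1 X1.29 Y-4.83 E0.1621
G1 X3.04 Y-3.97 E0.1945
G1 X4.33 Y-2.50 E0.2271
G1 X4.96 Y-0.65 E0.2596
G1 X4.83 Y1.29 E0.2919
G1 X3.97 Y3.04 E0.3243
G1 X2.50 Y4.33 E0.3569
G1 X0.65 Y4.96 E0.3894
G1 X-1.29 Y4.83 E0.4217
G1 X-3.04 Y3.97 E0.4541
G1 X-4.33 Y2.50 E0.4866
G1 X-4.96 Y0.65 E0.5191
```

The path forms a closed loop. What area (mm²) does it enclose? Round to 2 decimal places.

Apply the shoelace formula to the sequence of (X, Y) vertices; enclosed area = 76.55 mm².

76.55 mm²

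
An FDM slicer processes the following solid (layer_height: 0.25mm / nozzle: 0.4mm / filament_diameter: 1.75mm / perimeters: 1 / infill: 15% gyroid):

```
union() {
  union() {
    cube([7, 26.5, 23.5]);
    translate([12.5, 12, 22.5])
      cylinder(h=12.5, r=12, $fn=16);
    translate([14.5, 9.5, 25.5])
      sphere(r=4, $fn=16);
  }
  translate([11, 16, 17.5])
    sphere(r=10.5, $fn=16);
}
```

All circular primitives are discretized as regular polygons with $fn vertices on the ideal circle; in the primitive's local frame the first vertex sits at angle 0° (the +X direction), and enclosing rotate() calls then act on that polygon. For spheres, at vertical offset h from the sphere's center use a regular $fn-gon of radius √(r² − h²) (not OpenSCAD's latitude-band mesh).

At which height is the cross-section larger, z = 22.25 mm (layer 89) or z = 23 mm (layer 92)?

Layer 89 (z = 22.25): the 7×26.5 cube contributes its full rectangle (area 185.50 mm²); the cylinder at (12.5, 12) is not intersected at this z (z outside [22.5, 35]); the r=4 sphere at (14.5, 9.5) slices to a regular 16-gon of circumradius 2.332 (√(r²−h²) with h=3.25 from center) (area = (16/2)·2.332²·sin(360°/16) = 16.65 mm²); Combining (union): the 2 present regions are separate (no shared area or edge), so areas and boundary lengths simply add and each stays a separate island — area = 202.15 mm²; the r=10.5 sphere at (11, 16) contributes a regular 16-gon of circumradius √(10.5²−4.75²) = 9.364 (area = (16/2)·9.364²·sin(360°/16) = 268.45 mm²); Taking the union: the regions partially overlap — summed areas 470.60 mm² minus the doubly-counted overlap 78.31 mm² gives 392.29 mm² — area = 392.29 mm². So its area = 392.29 mm². Layer 92 (z = 23): the 7×26.5 cube contributes its full rectangle (area 185.50 mm²); the r=12 cylinder at (12.5, 12) contributes a regular 16-gon of circumradius 12 (area = (16/2)·12.000²·sin(360°/16) = 440.85 mm²); the r=4 sphere at (14.5, 9.5) slices to a regular 16-gon of circumradius 3.122 (√(r²−h²) with h=2.5 from center) (area = (16/2)·3.122²·sin(360°/16) = 29.85 mm²); Taking the union: the regions partially overlap — summed areas 656.20 mm² minus the doubly-counted overlap 124.68 mm² gives 531.52 mm² — area = 531.52 mm²; the sphere at (11, 16): section is a regular 16-gon, circumradius = √(r²−h²) = √(10.5²−5.5²) = 8.944 (area = (16/2)·8.944²·sin(360°/16) = 244.92 mm²); Taking the union: the regions partially overlap — summed areas 776.44 mm² minus the doubly-counted overlap 236.73 mm² gives 539.71 mm² — area = 539.71 mm². So its area = 539.71 mm². Layer 92 is larger (539.71 vs 392.29 mm²).

layer 92 (z = 23 mm)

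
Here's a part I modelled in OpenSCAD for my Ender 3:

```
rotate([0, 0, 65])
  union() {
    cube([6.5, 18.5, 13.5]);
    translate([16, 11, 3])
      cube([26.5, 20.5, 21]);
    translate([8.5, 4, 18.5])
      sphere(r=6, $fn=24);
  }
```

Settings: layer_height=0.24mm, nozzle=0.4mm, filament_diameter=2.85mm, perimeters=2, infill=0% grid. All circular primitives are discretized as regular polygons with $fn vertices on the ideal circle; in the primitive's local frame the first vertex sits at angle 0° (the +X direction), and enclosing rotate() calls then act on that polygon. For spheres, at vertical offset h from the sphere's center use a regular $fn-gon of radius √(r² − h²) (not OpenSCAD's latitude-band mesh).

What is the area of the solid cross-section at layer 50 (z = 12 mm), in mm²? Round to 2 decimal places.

At z = 12 mm: the cube (footprint 6.5×18.5) is included at this height (area 120.25 mm²); the cube at (16, 11) (footprint 26.5×20.5) is included at this height (area 543.25 mm²); the sphere at (8.5, 4) does not reach this height (|z−center|=6.500 > r=6); Combining (union): the 2 present regions are separate (no shared area or edge), so areas and boundary lengths simply add and each stays a separate island — area = 663.50 mm²; (rotated 65° about Z; rotation is an isometry so areas/perimeters/island counts are preserved). Overall, the cross-section has 2 separate islands. Net area = 663.50 mm².

663.50 mm²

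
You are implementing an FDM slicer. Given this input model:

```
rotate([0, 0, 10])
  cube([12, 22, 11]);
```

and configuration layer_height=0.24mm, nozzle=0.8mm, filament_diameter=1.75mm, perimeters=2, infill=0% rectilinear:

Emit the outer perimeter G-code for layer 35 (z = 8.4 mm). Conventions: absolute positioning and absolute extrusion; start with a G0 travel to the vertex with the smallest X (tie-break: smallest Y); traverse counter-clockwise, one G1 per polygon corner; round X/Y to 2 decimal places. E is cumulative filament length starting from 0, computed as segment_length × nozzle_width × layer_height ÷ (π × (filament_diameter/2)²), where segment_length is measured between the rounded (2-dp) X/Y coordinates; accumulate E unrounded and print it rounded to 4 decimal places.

G0 X-3.82 Y21.67 Z8.40
G1 X0.00 Y0.00 E1.7565
G1 X11.82 Y2.08 E2.7145
G1 X8.00 Y23.75 E4.4709
G1 X-3.82 Y21.67 E5.4290

At z = 8.4 mm: the cube is present — its section is the full 12×22 rectangle; (rotated 10° about Z; rotation is an isometry so areas/perimeters/island counts are preserved). The outline is a single polygon with 4 vertices. Extrusion per mm of travel: 0.8 × 0.24 / (π × 0.875²) = 0.079824. Accumulating E over each segment gives final E = 5.4290.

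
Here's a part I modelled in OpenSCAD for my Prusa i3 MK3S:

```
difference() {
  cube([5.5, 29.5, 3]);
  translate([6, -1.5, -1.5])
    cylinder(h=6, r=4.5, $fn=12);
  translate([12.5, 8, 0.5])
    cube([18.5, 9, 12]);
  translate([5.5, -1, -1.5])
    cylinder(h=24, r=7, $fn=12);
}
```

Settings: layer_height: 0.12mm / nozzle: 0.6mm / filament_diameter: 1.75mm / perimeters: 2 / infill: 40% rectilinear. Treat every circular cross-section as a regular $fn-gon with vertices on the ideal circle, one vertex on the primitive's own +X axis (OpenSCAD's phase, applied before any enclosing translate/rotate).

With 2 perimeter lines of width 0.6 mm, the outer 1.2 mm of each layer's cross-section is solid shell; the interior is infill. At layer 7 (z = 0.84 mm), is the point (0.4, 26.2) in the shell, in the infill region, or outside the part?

shell

At z = 0.84 mm: the cube is present — its section is the full 5.5×29.5 rectangle; the r=4.5 cylinder at (6, -1.5) gives a regular 12-gon of circumradius 4.5 (constant along its height); the cube at (12.5, 8) is present — its section is the full 18.5×9 rectangle; the r=7 cylinder at (5.5, -1) gives a regular 12-gon of circumradius 7 (constant along its height); Subtracting the remaining from the first: starting from the 5.5×29.5 cube, the r=4.5 cylinder at (6, -1.5) partially overlaps it — only the 7.27 mm² overlap (of its 60.75 mm²) is removed, clipping the outline; the 18.5×9 cube at (12.5, 8) misses the remaining region (no effect); the r=7 cylinder at (5.5, -1) partially overlaps it — only the 20.21 mm² overlap (of its 147.00 mm²) is removed, clipping the outline — 1 connected region. Overall, the cross-section is a single solid region. The nearest boundary edge runs (0.00, 3.06)→(0.00, 29.50); distance from the point to it = 0.40 mm. The point is inside the cross-section, 0.40 mm from the nearest boundary — within the 1.2 mm shell band (2 × 0.6).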